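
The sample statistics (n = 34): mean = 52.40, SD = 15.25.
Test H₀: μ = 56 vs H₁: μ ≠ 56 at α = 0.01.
One-sample t-test:
H₀: μ = 56
H₁: μ ≠ 56
df = n - 1 = 33
t = (x̄ - μ₀) / (s/√n) = (52.40 - 56) / (15.25/√34) = -1.376
p-value = 0.1779

Since p-value > α = 0.01, we fail to reject H₀.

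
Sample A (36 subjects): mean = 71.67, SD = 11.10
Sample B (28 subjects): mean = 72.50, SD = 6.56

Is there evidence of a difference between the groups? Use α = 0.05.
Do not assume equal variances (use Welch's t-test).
Welch's two-sample t-test:
H₀: μ₁ = μ₂
H₁: μ₁ ≠ μ₂
s₁²/n₁ = 11.10²/36 = 3.4225,  s₂²/n₂ = 6.56²/28 = 1.5369
SE = √(s₁²/n₁ + s₂²/n₂) = √(3.4225 + 1.5369) = 2.2270
df (Welch-Satterthwaite) = (s₁²/n₁ + s₂²/n₂)² / [(s₁²/n₁)²/(n₁-1) + (s₂²/n₂)²/(n₂-1)] ≈ 58.26
t = (x̄₁ - x̄₂) / SE = (71.67 - 72.50) / 2.2270 = -0.83 / 2.2270 = -0.373
p-value = 0.7107

Since p-value > α = 0.05, we fail to reject H₀.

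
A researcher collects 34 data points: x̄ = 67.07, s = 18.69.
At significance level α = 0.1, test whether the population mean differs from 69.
One-sample t-test:
H₀: μ = 69
H₁: μ ≠ 69
df = n - 1 = 33
t = (x̄ - μ₀) / (s/√n) = (67.07 - 69) / (18.69/√34) = -0.602
p-value = 0.5512

Since p-value > α = 0.1, we fail to reject H₀.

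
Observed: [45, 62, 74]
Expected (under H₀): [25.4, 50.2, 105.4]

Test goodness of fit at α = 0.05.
Chi-square goodness of fit test:
H₀: observed counts match expected distribution
H₁: observed counts differ from expected distribution
df = k - 1 = 2
χ² = Σ(O - E)²/E
   = (45 - 25.4)²/25.4 + (62 - 50.2)²/50.2 + (74 - 105.4)²/105.4
   = 15.124 + 2.774 + 9.354
   = 27.25
p-value < 0.0001

Since p-value < α = 0.05, we reject H₀.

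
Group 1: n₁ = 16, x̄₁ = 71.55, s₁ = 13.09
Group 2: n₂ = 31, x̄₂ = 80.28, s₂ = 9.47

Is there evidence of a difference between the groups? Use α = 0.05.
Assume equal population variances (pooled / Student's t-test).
Student's two-sample t-test (equal variances):
H₀: μ₁ = μ₂
H₁: μ₁ ≠ μ₂
df = n₁ + n₂ - 2 = 45
Pooled variance s_p² = [(n₁-1)s₁² + (n₂-1)s₂²] / (n₁ + n₂ - 2) = [(15)(13.09²) + (30)(9.47²)] / 45 = 116.9033
SE = √(s_p²(1/n₁ + 1/n₂)) = √(116.9033 × (1/16 + 1/31)) = 3.3283
t = (x̄₁ - x̄₂) / SE = (71.55 - 80.28) / 3.3283 = -8.73 / 3.3283 = -2.623
p-value = 0.0119

Since p-value < α = 0.05, we reject H₀.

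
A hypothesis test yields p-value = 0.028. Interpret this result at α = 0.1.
Since p = 0.028 < α = 0.1, reject H₀.
There is sufficient evidence to reject the null hypothesis; the result is statistically significant at the 0.1 level.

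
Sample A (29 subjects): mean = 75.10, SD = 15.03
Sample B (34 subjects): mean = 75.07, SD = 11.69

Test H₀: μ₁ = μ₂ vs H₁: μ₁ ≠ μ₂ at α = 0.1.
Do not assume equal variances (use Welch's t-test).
Welch's two-sample t-test:
H₀: μ₁ = μ₂
H₁: μ₁ ≠ μ₂
s₁²/n₁ = 15.03²/29 = 7.7897,  s₂²/n₂ = 11.69²/34 = 4.0193
SE = √(s₁²/n₁ + s₂²/n₂) = √(7.7897 + 4.0193) = 3.4364
df (Welch-Satterthwaite) = (s₁²/n₁ + s₂²/n₂)² / [(s₁²/n₁)²/(n₁-1) + (s₂²/n₂)²/(n₂-1)] ≈ 52.49
t = (x̄₁ - x̄₂) / SE = (75.10 - 75.07) / 3.4364 = 0.03 / 3.4364 = 0.009
p-value = 0.9931

Since p-value > α = 0.1, we fail to reject H₀.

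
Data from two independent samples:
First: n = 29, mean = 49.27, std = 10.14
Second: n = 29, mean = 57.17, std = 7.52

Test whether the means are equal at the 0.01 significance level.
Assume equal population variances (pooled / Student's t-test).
Student's two-sample t-test (equal variances):
H₀: μ₁ = μ₂
H₁: μ₁ ≠ μ₂
df = n₁ + n₂ - 2 = 56
Pooled variance s_p² = [(n₁-1)s₁² + (n₂-1)s₂²] / (n₁ + n₂ - 2) = [(28)(10.14²) + (28)(7.52²)] / 56 = 79.6850
SE = √(s_p²(1/n₁ + 1/n₂)) = √(79.6850 × (1/29 + 1/29)) = 2.3443
t = (x̄₁ - x̄₂) / SE = (49.27 - 57.17) / 2.3443 = -7.90 / 2.3443 = -3.370
p-value = 0.0014

Since p-value < α = 0.01, we reject H₀.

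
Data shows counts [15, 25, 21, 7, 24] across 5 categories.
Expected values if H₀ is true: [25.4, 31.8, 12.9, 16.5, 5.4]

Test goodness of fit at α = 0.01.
Chi-square goodness of fit test:
H₀: observed counts match expected distribution
H₁: observed counts differ from expected distribution
df = k - 1 = 4
χ² = Σ(O - E)²/E
   = (15 - 25.4)²/25.4 + (25 - 31.8)²/31.8 + (21 - 12.9)²/12.9 + (7 - 16.5)²/16.5 + (24 - 5.4)²/5.4
   = 4.258 + 1.454 + 5.086 + 5.470 + 64.067
   = 80.33
p-value < 0.0001

Since p-value < α = 0.01, we reject H₀.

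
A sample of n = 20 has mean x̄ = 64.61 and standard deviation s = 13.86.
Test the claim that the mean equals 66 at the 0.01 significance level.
One-sample t-test:
H₀: μ = 66
H₁: μ ≠ 66
df = n - 1 = 19
t = (x̄ - μ₀) / (s/√n) = (64.61 - 66) / (13.86/√20) = -0.449
p-value = 0.6589

Since p-value > α = 0.01, we fail to reject H₀.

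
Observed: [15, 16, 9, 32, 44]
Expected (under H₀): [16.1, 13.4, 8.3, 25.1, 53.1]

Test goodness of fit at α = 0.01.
Chi-square goodness of fit test:
H₀: observed counts match expected distribution
H₁: observed counts differ from expected distribution
df = k - 1 = 4
χ² = Σ(O - E)²/E
   = (15 - 16.1)²/16.1 + (16 - 13.4)²/13.4 + (9 - 8.3)²/8.3 + (32 - 25.1)²/25.1 + (44 - 53.1)²/53.1
   = 0.075 + 0.504 + 0.059 + 1.897 + 1.560
   = 4.09
p-value = 0.3933

Since p-value > α = 0.01, we fail to reject H₀.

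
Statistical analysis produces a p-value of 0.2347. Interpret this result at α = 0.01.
Since p = 0.2347 > α = 0.01, fail to reject H₀.
There is insufficient evidence to reject the null hypothesis; the result is not statistically significant at the 0.01 level.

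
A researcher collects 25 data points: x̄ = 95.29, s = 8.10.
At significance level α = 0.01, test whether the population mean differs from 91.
One-sample t-test:
H₀: μ = 91
H₁: μ ≠ 91
df = n - 1 = 24
t = (x̄ - μ₀) / (s/√n) = (95.29 - 91) / (8.10/√25) = 2.648
p-value = 0.0141

Since p-value > α = 0.01, we fail to reject H₀.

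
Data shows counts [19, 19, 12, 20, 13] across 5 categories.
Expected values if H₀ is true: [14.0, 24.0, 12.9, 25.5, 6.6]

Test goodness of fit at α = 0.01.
Chi-square goodness of fit test:
H₀: observed counts match expected distribution
H₁: observed counts differ from expected distribution
df = k - 1 = 4
χ² = Σ(O - E)²/E
   = (19 - 14.0)²/14.0 + (19 - 24.0)²/24.0 + (12 - 12.9)²/12.9 + (20 - 25.5)²/25.5 + (13 - 6.6)²/6.6
   = 1.786 + 1.042 + 0.063 + 1.186 + 6.206
   = 10.28
p-value = 0.0359

Since p-value > α = 0.01, we fail to reject H₀.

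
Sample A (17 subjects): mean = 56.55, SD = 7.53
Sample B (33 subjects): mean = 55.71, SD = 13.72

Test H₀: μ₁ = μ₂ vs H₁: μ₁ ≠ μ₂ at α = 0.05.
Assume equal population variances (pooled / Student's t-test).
Student's two-sample t-test (equal variances):
H₀: μ₁ = μ₂
H₁: μ₁ ≠ μ₂
df = n₁ + n₂ - 2 = 48
Pooled variance s_p² = [(n₁-1)s₁² + (n₂-1)s₂²] / (n₁ + n₂ - 2) = [(16)(7.53²) + (32)(13.72²)] / 48 = 144.3926
SE = √(s_p²(1/n₁ + 1/n₂)) = √(144.3926 × (1/17 + 1/33)) = 3.5874
t = (x̄₁ - x̄₂) / SE = (56.55 - 55.71) / 3.5874 = 0.84 / 3.5874 = 0.234
p-value = 0.8159

Since p-value > α = 0.05, we fail to reject H₀.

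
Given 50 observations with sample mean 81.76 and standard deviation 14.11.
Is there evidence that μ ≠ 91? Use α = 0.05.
One-sample t-test:
H₀: μ = 91
H₁: μ ≠ 91
df = n - 1 = 49
t = (x̄ - μ₀) / (s/√n) = (81.76 - 91) / (14.11/√50) = -4.631
p-value < 0.0001

Since p-value < α = 0.05, we reject H₀.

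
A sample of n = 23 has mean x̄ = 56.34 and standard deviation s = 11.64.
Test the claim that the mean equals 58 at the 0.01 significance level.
One-sample t-test:
H₀: μ = 58
H₁: μ ≠ 58
df = n - 1 = 22
t = (x̄ - μ₀) / (s/√n) = (56.34 - 58) / (11.64/√23) = -0.684
p-value = 0.5012

Since p-value > α = 0.01, we fail to reject H₀.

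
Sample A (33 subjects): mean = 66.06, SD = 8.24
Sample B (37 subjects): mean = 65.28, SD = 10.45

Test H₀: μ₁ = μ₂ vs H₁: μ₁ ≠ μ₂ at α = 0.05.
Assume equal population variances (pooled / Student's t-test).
Student's two-sample t-test (equal variances):
H₀: μ₁ = μ₂
H₁: μ₁ ≠ μ₂
df = n₁ + n₂ - 2 = 68
Pooled variance s_p² = [(n₁-1)s₁² + (n₂-1)s₂²] / (n₁ + n₂ - 2) = [(32)(8.24²) + (36)(10.45²)] / 68 = 89.7649
SE = √(s_p²(1/n₁ + 1/n₂)) = √(89.7649 × (1/33 + 1/37)) = 2.2685
t = (x̄₁ - x̄₂) / SE = (66.06 - 65.28) / 2.2685 = 0.78 / 2.2685 = 0.344
p-value = 0.7320

Since p-value > α = 0.05, we fail to reject H₀.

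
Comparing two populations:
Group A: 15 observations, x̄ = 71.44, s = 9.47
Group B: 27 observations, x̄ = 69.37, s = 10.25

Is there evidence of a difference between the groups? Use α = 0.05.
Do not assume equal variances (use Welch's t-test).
Welch's two-sample t-test:
H₀: μ₁ = μ₂
H₁: μ₁ ≠ μ₂
s₁²/n₁ = 9.47²/15 = 5.9787,  s₂²/n₂ = 10.25²/27 = 3.8912
SE = √(s₁²/n₁ + s₂²/n₂) = √(5.9787 + 3.8912) = 3.1416
df (Welch-Satterthwaite) = (s₁²/n₁ + s₂²/n₂)² / [(s₁²/n₁)²/(n₁-1) + (s₂²/n₂)²/(n₂-1)] ≈ 31.07
t = (x̄₁ - x̄₂) / SE = (71.44 - 69.37) / 3.1416 = 2.07 / 3.1416 = 0.659
p-value = 0.5148

Since p-value > α = 0.05, we fail to reject H₀.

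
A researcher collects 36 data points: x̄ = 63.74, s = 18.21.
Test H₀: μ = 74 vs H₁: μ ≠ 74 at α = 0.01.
One-sample t-test:
H₀: μ = 74
H₁: μ ≠ 74
df = n - 1 = 35
t = (x̄ - μ₀) / (s/√n) = (63.74 - 74) / (18.21/√36) = -3.381
p-value = 0.0018

Since p-value < α = 0.01, we reject H₀.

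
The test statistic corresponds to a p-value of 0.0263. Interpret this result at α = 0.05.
Since p = 0.0263 < α = 0.05, reject H₀.
There is sufficient evidence to reject the null hypothesis; the result is statistically significant at the 0.05 level.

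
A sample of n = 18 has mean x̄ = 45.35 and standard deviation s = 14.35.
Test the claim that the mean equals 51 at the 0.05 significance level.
One-sample t-test:
H₀: μ = 51
H₁: μ ≠ 51
df = n - 1 = 17
t = (x̄ - μ₀) / (s/√n) = (45.35 - 51) / (14.35/√18) = -1.670
p-value = 0.1131

Since p-value > α = 0.05, we fail to reject H₀.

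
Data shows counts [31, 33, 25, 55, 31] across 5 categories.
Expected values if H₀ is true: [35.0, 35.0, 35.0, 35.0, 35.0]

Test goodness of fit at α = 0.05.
Chi-square goodness of fit test:
H₀: observed counts match expected distribution
H₁: observed counts differ from expected distribution
df = k - 1 = 4
χ² = Σ(O - E)²/E
   = (31 - 35.0)²/35.0 + (33 - 35.0)²/35.0 + (25 - 35.0)²/35.0 + (55 - 35.0)²/35.0 + (31 - 35.0)²/35.0
   = 0.457 + 0.114 + 2.857 + 11.429 + 0.457
   = 15.31
p-value = 0.0041

Since p-value < α = 0.05, we reject H₀.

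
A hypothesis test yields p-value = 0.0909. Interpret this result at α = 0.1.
Since p = 0.0909 < α = 0.1, reject H₀.
There is sufficient evidence to reject the null hypothesis; the result is statistically significant at the 0.1 level.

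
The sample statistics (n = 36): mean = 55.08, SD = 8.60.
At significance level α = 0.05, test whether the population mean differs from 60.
One-sample t-test:
H₀: μ = 60
H₁: μ ≠ 60
df = n - 1 = 35
t = (x̄ - μ₀) / (s/√n) = (55.08 - 60) / (8.60/√36) = -3.433
p-value = 0.0016

Since p-value < α = 0.05, we reject H₀.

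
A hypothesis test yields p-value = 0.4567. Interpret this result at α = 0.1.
Since p = 0.4567 > α = 0.1, fail to reject H₀.
There is insufficient evidence to reject the null hypothesis; the result is not statistically significant at the 0.1 level.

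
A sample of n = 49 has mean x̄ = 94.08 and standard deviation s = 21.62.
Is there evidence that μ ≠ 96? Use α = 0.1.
One-sample t-test:
H₀: μ = 96
H₁: μ ≠ 96
df = n - 1 = 48
t = (x̄ - μ₀) / (s/√n) = (94.08 - 96) / (21.62/√49) = -0.622
p-value = 0.5371

Since p-value > α = 0.1, we fail to reject H₀.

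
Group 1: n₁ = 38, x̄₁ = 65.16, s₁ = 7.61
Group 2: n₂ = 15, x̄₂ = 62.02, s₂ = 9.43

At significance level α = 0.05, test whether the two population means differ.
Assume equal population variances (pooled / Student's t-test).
Student's two-sample t-test (equal variances):
H₀: μ₁ = μ₂
H₁: μ₁ ≠ μ₂
df = n₁ + n₂ - 2 = 51
Pooled variance s_p² = [(n₁-1)s₁² + (n₂-1)s₂²] / (n₁ + n₂ - 2) = [(37)(7.61²) + (14)(9.43²)] / 51 = 66.4254
SE = √(s_p²(1/n₁ + 1/n₂)) = √(66.4254 × (1/38 + 1/15)) = 2.4852
t = (x̄₁ - x̄₂) / SE = (65.16 - 62.02) / 2.4852 = 3.14 / 2.4852 = 1.263
p-value = 0.2122

Since p-value > α = 0.05, we fail to reject H₀.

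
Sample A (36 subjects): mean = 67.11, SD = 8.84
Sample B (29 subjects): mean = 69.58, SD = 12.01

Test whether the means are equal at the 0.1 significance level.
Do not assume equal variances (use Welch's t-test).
Welch's two-sample t-test:
H₀: μ₁ = μ₂
H₁: μ₁ ≠ μ₂
s₁²/n₁ = 8.84²/36 = 2.1707,  s₂²/n₂ = 12.01²/29 = 4.9738
SE = √(s₁²/n₁ + s₂²/n₂) = √(2.1707 + 4.9738) = 2.6729
df (Welch-Satterthwaite) = (s₁²/n₁ + s₂²/n₂)² / [(s₁²/n₁)²/(n₁-1) + (s₂²/n₂)²/(n₂-1)] ≈ 50.13
t = (x̄₁ - x̄₂) / SE = (67.11 - 69.58) / 2.6729 = -2.47 / 2.6729 = -0.924
p-value = 0.3599

Since p-value > α = 0.1, we fail to reject H₀.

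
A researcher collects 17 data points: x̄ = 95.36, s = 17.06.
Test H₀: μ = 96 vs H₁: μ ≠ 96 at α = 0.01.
One-sample t-test:
H₀: μ = 96
H₁: μ ≠ 96
df = n - 1 = 16
t = (x̄ - μ₀) / (s/√n) = (95.36 - 96) / (17.06/√17) = -0.155
p-value = 0.8790

Since p-value > α = 0.01, we fail to reject H₀.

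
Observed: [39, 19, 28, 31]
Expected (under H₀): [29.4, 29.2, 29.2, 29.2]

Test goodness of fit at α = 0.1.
Chi-square goodness of fit test:
H₀: observed counts match expected distribution
H₁: observed counts differ from expected distribution
df = k - 1 = 3
χ² = Σ(O - E)²/E
   = (39 - 29.4)²/29.4 + (19 - 29.2)²/29.2 + (28 - 29.2)²/29.2 + (31 - 29.2)²/29.2
   = 3.135 + 3.563 + 0.049 + 0.111
   = 6.86
p-value = 0.0766

Since p-value < α = 0.1, we reject H₀.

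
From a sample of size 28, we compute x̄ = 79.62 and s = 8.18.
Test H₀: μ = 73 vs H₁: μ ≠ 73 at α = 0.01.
One-sample t-test:
H₀: μ = 73
H₁: μ ≠ 73
df = n - 1 = 27
t = (x̄ - μ₀) / (s/√n) = (79.62 - 73) / (8.18/√28) = 4.282
p-value = 0.0002

Since p-value < α = 0.01, we reject H₀.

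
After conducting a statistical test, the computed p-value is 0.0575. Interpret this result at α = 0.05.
Since p = 0.0575 > α = 0.05, fail to reject H₀.
There is insufficient evidence to reject the null hypothesis; the result is not statistically significant at the 0.05 level.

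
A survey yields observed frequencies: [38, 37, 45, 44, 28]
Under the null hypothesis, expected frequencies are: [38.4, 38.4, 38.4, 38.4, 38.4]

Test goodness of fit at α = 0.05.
Chi-square goodness of fit test:
H₀: observed counts match expected distribution
H₁: observed counts differ from expected distribution
df = k - 1 = 4
χ² = Σ(O - E)²/E
   = (38 - 38.4)²/38.4 + (37 - 38.4)²/38.4 + (45 - 38.4)²/38.4 + (44 - 38.4)²/38.4 + (28 - 38.4)²/38.4
   = 0.004 + 0.051 + 1.134 + 0.817 + 2.817
   = 4.82
p-value = 0.3060

Since p-value > α = 0.05, we fail to reject H₀.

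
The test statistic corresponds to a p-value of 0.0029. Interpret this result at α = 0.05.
Since p = 0.0029 < α = 0.05, reject H₀.
There is sufficient evidence to reject the null hypothesis; the result is statistically significant at the 0.05 level.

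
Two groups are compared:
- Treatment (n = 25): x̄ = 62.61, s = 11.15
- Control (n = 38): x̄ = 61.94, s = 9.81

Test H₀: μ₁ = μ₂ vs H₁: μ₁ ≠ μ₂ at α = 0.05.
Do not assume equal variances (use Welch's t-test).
Welch's two-sample t-test:
H₀: μ₁ = μ₂
H₁: μ₁ ≠ μ₂
s₁²/n₁ = 11.15²/25 = 4.9729,  s₂²/n₂ = 9.81²/38 = 2.5325
SE = √(s₁²/n₁ + s₂²/n₂) = √(4.9729 + 2.5325) = 2.7396
df (Welch-Satterthwaite) = (s₁²/n₁ + s₂²/n₂)² / [(s₁²/n₁)²/(n₁-1) + (s₂²/n₂)²/(n₂-1)] ≈ 46.80
t = (x̄₁ - x̄₂) / SE = (62.61 - 61.94) / 2.7396 = 0.67 / 2.7396 = 0.245
p-value = 0.8079

Since p-value > α = 0.05, we fail to reject H₀.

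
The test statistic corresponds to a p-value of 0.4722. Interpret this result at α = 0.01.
Since p = 0.4722 > α = 0.01, fail to reject H₀.
There is insufficient evidence to reject the null hypothesis; the result is not statistically significant at the 0.01 level.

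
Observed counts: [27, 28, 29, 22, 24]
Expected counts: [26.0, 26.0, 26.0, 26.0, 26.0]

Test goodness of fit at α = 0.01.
Chi-square goodness of fit test:
H₀: observed counts match expected distribution
H₁: observed counts differ from expected distribution
df = k - 1 = 4
χ² = Σ(O - E)²/E
   = (27 - 26.0)²/26.0 + (28 - 26.0)²/26.0 + (29 - 26.0)²/26.0 + (22 - 26.0)²/26.0 + (24 - 26.0)²/26.0
   = 0.038 + 0.154 + 0.346 + 0.615 + 0.154
   = 1.31
p-value = 0.8601

Since p-value > α = 0.01, we fail to reject H₀.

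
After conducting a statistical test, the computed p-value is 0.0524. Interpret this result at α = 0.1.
Since p = 0.0524 < α = 0.1, reject H₀.
There is sufficient evidence to reject the null hypothesis; the result is statistically significant at the 0.1 level.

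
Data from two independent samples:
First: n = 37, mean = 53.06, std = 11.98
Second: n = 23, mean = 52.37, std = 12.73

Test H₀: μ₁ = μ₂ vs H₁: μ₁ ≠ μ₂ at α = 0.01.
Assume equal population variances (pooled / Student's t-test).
Student's two-sample t-test (equal variances):
H₀: μ₁ = μ₂
H₁: μ₁ ≠ μ₂
df = n₁ + n₂ - 2 = 58
Pooled variance s_p² = [(n₁-1)s₁² + (n₂-1)s₂²] / (n₁ + n₂ - 2) = [(36)(11.98²) + (22)(12.73²)] / 58 = 150.5500
SE = √(s_p²(1/n₁ + 1/n₂)) = √(150.5500 × (1/37 + 1/23)) = 3.2580
t = (x̄₁ - x̄₂) / SE = (53.06 - 52.37) / 3.2580 = 0.69 / 3.2580 = 0.212
p-value = 0.8330

Since p-value > α = 0.01, we fail to reject H₀.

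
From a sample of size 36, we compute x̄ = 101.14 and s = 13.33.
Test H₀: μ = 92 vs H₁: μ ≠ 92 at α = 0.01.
One-sample t-test:
H₀: μ = 92
H₁: μ ≠ 92
df = n - 1 = 35
t = (x̄ - μ₀) / (s/√n) = (101.14 - 92) / (13.33/√36) = 4.114
p-value = 0.0002

Since p-value < α = 0.01, we reject H₀.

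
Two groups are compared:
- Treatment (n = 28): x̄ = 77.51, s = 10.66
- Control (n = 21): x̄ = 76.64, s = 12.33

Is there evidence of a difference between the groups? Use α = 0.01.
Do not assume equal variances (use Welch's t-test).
Welch's two-sample t-test:
H₀: μ₁ = μ₂
H₁: μ₁ ≠ μ₂
s₁²/n₁ = 10.66²/28 = 4.0584,  s₂²/n₂ = 12.33²/21 = 7.2395
SE = √(s₁²/n₁ + s₂²/n₂) = √(4.0584 + 7.2395) = 3.3612
df (Welch-Satterthwaite) = (s₁²/n₁ + s₂²/n₂)² / [(s₁²/n₁)²/(n₁-1) + (s₂²/n₂)²/(n₂-1)] ≈ 39.51
t = (x̄₁ - x̄₂) / SE = (77.51 - 76.64) / 3.3612 = 0.87 / 3.3612 = 0.259
p-value = 0.7971

Since p-value > α = 0.01, we fail to reject H₀.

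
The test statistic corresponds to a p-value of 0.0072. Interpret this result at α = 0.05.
Since p = 0.0072 < α = 0.05, reject H₀.
There is sufficient evidence to reject the null hypothesis; the result is statistically significant at the 0.05 level.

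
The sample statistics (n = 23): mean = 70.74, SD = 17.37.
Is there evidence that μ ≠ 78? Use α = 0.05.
One-sample t-test:
H₀: μ = 78
H₁: μ ≠ 78
df = n - 1 = 22
t = (x̄ - μ₀) / (s/√n) = (70.74 - 78) / (17.37/√23) = -2.004
p-value = 0.0575

Since p-value > α = 0.05, we fail to reject H₀.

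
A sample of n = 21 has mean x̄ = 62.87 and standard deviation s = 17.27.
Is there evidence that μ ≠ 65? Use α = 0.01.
One-sample t-test:
H₀: μ = 65
H₁: μ ≠ 65
df = n - 1 = 20
t = (x̄ - μ₀) / (s/√n) = (62.87 - 65) / (17.27/√21) = -0.565
p-value = 0.5782

Since p-value > α = 0.01, we fail to reject H₀.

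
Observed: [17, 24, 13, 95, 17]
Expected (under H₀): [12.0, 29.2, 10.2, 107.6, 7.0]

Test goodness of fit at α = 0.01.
Chi-square goodness of fit test:
H₀: observed counts match expected distribution
H₁: observed counts differ from expected distribution
df = k - 1 = 4
χ² = Σ(O - E)²/E
   = (17 - 12.0)²/12.0 + (24 - 29.2)²/29.2 + (13 - 10.2)²/10.2 + (95 - 107.6)²/107.6 + (17 - 7.0)²/7.0
   = 2.083 + 0.926 + 0.769 + 1.475 + 14.286
   = 19.54
p-value = 0.0006

Since p-value < α = 0.01, we reject H₀.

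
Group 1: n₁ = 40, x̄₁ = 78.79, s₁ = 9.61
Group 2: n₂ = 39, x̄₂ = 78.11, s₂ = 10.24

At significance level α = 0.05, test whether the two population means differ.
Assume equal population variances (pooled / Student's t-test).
Student's two-sample t-test (equal variances):
H₀: μ₁ = μ₂
H₁: μ₁ ≠ μ₂
df = n₁ + n₂ - 2 = 77
Pooled variance s_p² = [(n₁-1)s₁² + (n₂-1)s₂²] / (n₁ + n₂ - 2) = [(39)(9.61²) + (38)(10.24²)] / 77 = 98.5236
SE = √(s_p²(1/n₁ + 1/n₂)) = √(98.5236 × (1/40 + 1/39)) = 2.2337
t = (x̄₁ - x̄₂) / SE = (78.79 - 78.11) / 2.2337 = 0.68 / 2.2337 = 0.304
p-value = 0.7616

Since p-value > α = 0.05, we fail to reject H₀.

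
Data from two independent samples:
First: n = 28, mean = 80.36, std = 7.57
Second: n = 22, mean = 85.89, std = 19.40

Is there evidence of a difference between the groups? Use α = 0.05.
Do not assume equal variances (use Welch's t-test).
Welch's two-sample t-test:
H₀: μ₁ = μ₂
H₁: μ₁ ≠ μ₂
s₁²/n₁ = 7.57²/28 = 2.0466,  s₂²/n₂ = 19.40²/22 = 17.1073
SE = √(s₁²/n₁ + s₂²/n₂) = √(2.0466 + 17.1073) = 4.3765
df (Welch-Satterthwaite) = (s₁²/n₁ + s₂²/n₂)² / [(s₁²/n₁)²/(n₁-1) + (s₂²/n₂)²/(n₂-1)] ≈ 26.04
t = (x̄₁ - x̄₂) / SE = (80.36 - 85.89) / 4.3765 = -5.53 / 4.3765 = -1.264
p-value = 0.2176

Since p-value > α = 0.05, we fail to reject H₀.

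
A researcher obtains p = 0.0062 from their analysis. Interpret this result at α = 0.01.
Since p = 0.0062 < α = 0.01, reject H₀.
There is sufficient evidence to reject the null hypothesis; the result is statistically significant at the 0.01 level.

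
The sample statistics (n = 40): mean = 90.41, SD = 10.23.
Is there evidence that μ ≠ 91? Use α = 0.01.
One-sample t-test:
H₀: μ = 91
H₁: μ ≠ 91
df = n - 1 = 39
t = (x̄ - μ₀) / (s/√n) = (90.41 - 91) / (10.23/√40) = -0.365
p-value = 0.7173

Since p-value > α = 0.01, we fail to reject H₀.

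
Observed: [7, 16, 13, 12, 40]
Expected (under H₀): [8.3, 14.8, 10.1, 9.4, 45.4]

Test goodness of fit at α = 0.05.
Chi-square goodness of fit test:
H₀: observed counts match expected distribution
H₁: observed counts differ from expected distribution
df = k - 1 = 4
χ² = Σ(O - E)²/E
   = (7 - 8.3)²/8.3 + (16 - 14.8)²/14.8 + (13 - 10.1)²/10.1 + (12 - 9.4)²/9.4 + (40 - 45.4)²/45.4
   = 0.204 + 0.097 + 0.833 + 0.719 + 0.642
   = 2.50
p-value = 0.6455

Since p-value > α = 0.05, we fail to reject H₀.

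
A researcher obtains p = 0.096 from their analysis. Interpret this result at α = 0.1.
Since p = 0.096 < α = 0.1, reject H₀.
There is sufficient evidence to reject the null hypothesis; the result is statistically significant at the 0.1 level.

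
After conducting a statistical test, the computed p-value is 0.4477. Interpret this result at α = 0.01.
Since p = 0.4477 > α = 0.01, fail to reject H₀.
There is insufficient evidence to reject the null hypothesis; the result is not statistically significant at the 0.01 level.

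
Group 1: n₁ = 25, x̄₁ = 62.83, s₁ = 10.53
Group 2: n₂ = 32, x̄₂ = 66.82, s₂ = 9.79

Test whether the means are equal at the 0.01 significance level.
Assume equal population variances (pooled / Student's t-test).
Student's two-sample t-test (equal variances):
H₀: μ₁ = μ₂
H₁: μ₁ ≠ μ₂
df = n₁ + n₂ - 2 = 55
Pooled variance s_p² = [(n₁-1)s₁² + (n₂-1)s₂²] / (n₁ + n₂ - 2) = [(24)(10.53²) + (31)(9.79²)] / 55 = 102.4056
SE = √(s_p²(1/n₁ + 1/n₂)) = √(102.4056 × (1/25 + 1/32)) = 2.7012
t = (x̄₁ - x̄₂) / SE = (62.83 - 66.82) / 2.7012 = -3.99 / 2.7012 = -1.477
p-value = 0.1453

Since p-value > α = 0.01, we fail to reject H₀.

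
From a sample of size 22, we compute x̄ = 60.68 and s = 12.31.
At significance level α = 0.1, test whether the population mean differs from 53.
One-sample t-test:
H₀: μ = 53
H₁: μ ≠ 53
df = n - 1 = 21
t = (x̄ - μ₀) / (s/√n) = (60.68 - 53) / (12.31/√22) = 2.926
p-value = 0.0081

Since p-value < α = 0.1, we reject H₀.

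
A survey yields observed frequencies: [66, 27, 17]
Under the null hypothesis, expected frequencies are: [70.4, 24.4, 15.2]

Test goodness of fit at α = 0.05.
Chi-square goodness of fit test:
H₀: observed counts match expected distribution
H₁: observed counts differ from expected distribution
df = k - 1 = 2
χ² = Σ(O - E)²/E
   = (66 - 70.4)²/70.4 + (27 - 24.4)²/24.4 + (17 - 15.2)²/15.2
   = 0.275 + 0.277 + 0.213
   = 0.77
p-value = 0.6821

Since p-value > α = 0.05, we fail to reject H₀.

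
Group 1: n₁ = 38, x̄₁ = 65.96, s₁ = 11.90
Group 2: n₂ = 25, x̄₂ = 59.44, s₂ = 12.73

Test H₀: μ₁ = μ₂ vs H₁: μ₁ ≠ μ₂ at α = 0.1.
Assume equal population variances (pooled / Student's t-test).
Student's two-sample t-test (equal variances):
H₀: μ₁ = μ₂
H₁: μ₁ ≠ μ₂
df = n₁ + n₂ - 2 = 61
Pooled variance s_p² = [(n₁-1)s₁² + (n₂-1)s₂²] / (n₁ + n₂ - 2) = [(37)(11.90²) + (24)(12.73²)] / 61 = 149.6531
SE = √(s_p²(1/n₁ + 1/n₂)) = √(149.6531 × (1/38 + 1/25)) = 3.1503
t = (x̄₁ - x̄₂) / SE = (65.96 - 59.44) / 3.1503 = 6.52 / 3.1503 = 2.070
p-value = 0.0427

Since p-value < α = 0.1, we reject H₀.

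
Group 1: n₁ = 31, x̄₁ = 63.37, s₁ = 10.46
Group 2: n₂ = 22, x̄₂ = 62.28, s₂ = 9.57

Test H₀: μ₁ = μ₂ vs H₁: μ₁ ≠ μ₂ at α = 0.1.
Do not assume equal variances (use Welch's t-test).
Welch's two-sample t-test:
H₀: μ₁ = μ₂
H₁: μ₁ ≠ μ₂
s₁²/n₁ = 10.46²/31 = 3.5294,  s₂²/n₂ = 9.57²/22 = 4.1630
SE = √(s₁²/n₁ + s₂²/n₂) = √(3.5294 + 4.1630) = 2.7735
df (Welch-Satterthwaite) = (s₁²/n₁ + s₂²/n₂)² / [(s₁²/n₁)²/(n₁-1) + (s₂²/n₂)²/(n₂-1)] ≈ 47.70
t = (x̄₁ - x̄₂) / SE = (63.37 - 62.28) / 2.7735 = 1.09 / 2.7735 = 0.393
p-value = 0.6961

Since p-value > α = 0.1, we fail to reject H₀.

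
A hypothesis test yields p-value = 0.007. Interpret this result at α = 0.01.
Since p = 0.007 < α = 0.01, reject H₀.
There is sufficient evidence to reject the null hypothesis; the result is statistically significant at the 0.01 level.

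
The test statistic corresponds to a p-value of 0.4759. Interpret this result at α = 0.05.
Since p = 0.4759 > α = 0.05, fail to reject H₀.
There is insufficient evidence to reject the null hypothesis; the result is not statistically significant at the 0.05 level.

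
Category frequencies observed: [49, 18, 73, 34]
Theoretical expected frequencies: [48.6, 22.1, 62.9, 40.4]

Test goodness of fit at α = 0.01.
Chi-square goodness of fit test:
H₀: observed counts match expected distribution
H₁: observed counts differ from expected distribution
df = k - 1 = 3
χ² = Σ(O - E)²/E
   = (49 - 48.6)²/48.6 + (18 - 22.1)²/22.1 + (73 - 62.9)²/62.9 + (34 - 40.4)²/40.4
   = 0.003 + 0.761 + 1.622 + 1.014
   = 3.40
p-value = 0.3340

Since p-value > α = 0.01, we fail to reject H₀.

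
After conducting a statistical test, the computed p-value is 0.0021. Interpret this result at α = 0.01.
Since p = 0.0021 < α = 0.01, reject H₀.
There is sufficient evidence to reject the null hypothesis; the result is statistically significant at the 0.01 level.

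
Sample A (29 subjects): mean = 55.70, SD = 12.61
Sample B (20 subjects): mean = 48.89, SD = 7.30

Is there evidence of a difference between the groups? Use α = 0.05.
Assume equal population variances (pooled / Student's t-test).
Student's two-sample t-test (equal variances):
H₀: μ₁ = μ₂
H₁: μ₁ ≠ μ₂
df = n₁ + n₂ - 2 = 47
Pooled variance s_p² = [(n₁-1)s₁² + (n₂-1)s₂²] / (n₁ + n₂ - 2) = [(28)(12.61²) + (19)(7.30²)] / 47 = 116.2734
SE = √(s_p²(1/n₁ + 1/n₂)) = √(116.2734 × (1/29 + 1/20)) = 3.1342
t = (x̄₁ - x̄₂) / SE = (55.70 - 48.89) / 3.1342 = 6.81 / 3.1342 = 2.173
p-value = 0.0349

Since p-value < α = 0.05, we reject H₀.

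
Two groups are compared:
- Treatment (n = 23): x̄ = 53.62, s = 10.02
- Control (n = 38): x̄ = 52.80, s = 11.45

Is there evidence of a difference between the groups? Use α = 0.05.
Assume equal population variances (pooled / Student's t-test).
Student's two-sample t-test (equal variances):
H₀: μ₁ = μ₂
H₁: μ₁ ≠ μ₂
df = n₁ + n₂ - 2 = 59
Pooled variance s_p² = [(n₁-1)s₁² + (n₂-1)s₂²] / (n₁ + n₂ - 2) = [(22)(10.02²) + (37)(11.45²)] / 59 = 119.6543
SE = √(s_p²(1/n₁ + 1/n₂)) = √(119.6543 × (1/23 + 1/38)) = 2.8898
t = (x̄₁ - x̄₂) / SE = (53.62 - 52.80) / 2.8898 = 0.82 / 2.8898 = 0.284
p-value = 0.7776

Since p-value > α = 0.05, we fail to reject H₀.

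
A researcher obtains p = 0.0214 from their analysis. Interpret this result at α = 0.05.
Since p = 0.0214 < α = 0.05, reject H₀.
There is sufficient evidence to reject the null hypothesis; the result is statistically significant at the 0.05 level.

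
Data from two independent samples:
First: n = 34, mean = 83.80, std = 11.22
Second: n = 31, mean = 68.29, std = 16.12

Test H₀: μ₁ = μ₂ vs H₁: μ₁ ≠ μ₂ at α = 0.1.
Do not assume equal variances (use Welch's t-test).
Welch's two-sample t-test:
H₀: μ₁ = μ₂
H₁: μ₁ ≠ μ₂
s₁²/n₁ = 11.22²/34 = 3.7026,  s₂²/n₂ = 16.12²/31 = 8.3824
SE = √(s₁²/n₁ + s₂²/n₂) = √(3.7026 + 8.3824) = 3.4763
df (Welch-Satterthwaite) = (s₁²/n₁ + s₂²/n₂)² / [(s₁²/n₁)²/(n₁-1) + (s₂²/n₂)²/(n₂-1)] ≈ 52.96
t = (x̄₁ - x̄₂) / SE = (83.80 - 68.29) / 3.4763 = 15.51 / 3.4763 = 4.462
p-value < 0.0001

Since p-value < α = 0.1, we reject H₀.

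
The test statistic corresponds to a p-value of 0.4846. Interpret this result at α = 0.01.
Since p = 0.4846 > α = 0.01, fail to reject H₀.
There is insufficient evidence to reject the null hypothesis; the result is not statistically significant at the 0.01 level.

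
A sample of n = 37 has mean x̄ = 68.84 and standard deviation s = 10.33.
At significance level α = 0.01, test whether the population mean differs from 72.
One-sample t-test:
H₀: μ = 72
H₁: μ ≠ 72
df = n - 1 = 36
t = (x̄ - μ₀) / (s/√n) = (68.84 - 72) / (10.33/√37) = -1.861
p-value = 0.0710

Since p-value > α = 0.01, we fail to reject H₀.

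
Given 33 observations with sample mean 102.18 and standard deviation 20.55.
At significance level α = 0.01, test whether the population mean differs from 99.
One-sample t-test:
H₀: μ = 99
H₁: μ ≠ 99
df = n - 1 = 32
t = (x̄ - μ₀) / (s/√n) = (102.18 - 99) / (20.55/√33) = 0.889
p-value = 0.3807

Since p-value > α = 0.01, we fail to reject H₀.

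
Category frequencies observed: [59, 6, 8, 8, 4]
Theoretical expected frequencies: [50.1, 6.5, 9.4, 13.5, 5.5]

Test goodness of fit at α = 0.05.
Chi-square goodness of fit test:
H₀: observed counts match expected distribution
H₁: observed counts differ from expected distribution
df = k - 1 = 4
χ² = Σ(O - E)²/E
   = (59 - 50.1)²/50.1 + (6 - 6.5)²/6.5 + (8 - 9.4)²/9.4 + (8 - 13.5)²/13.5 + (4 - 5.5)²/5.5
   = 1.581 + 0.038 + 0.209 + 2.241 + 0.409
   = 4.48
p-value = 0.3452

Since p-value > α = 0.05, we fail to reject H₀.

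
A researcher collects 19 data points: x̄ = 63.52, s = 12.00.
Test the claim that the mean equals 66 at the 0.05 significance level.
One-sample t-test:
H₀: μ = 66
H₁: μ ≠ 66
df = n - 1 = 18
t = (x̄ - μ₀) / (s/√n) = (63.52 - 66) / (12.00/√19) = -0.901
p-value = 0.3796

Since p-value > α = 0.05, we fail to reject H₀.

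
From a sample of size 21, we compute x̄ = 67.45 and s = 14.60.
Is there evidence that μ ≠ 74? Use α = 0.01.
One-sample t-test:
H₀: μ = 74
H₁: μ ≠ 74
df = n - 1 = 20
t = (x̄ - μ₀) / (s/√n) = (67.45 - 74) / (14.60/√21) = -2.056
p-value = 0.0531

Since p-value > α = 0.01, we fail to reject H₀.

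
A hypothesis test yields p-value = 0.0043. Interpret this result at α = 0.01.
Since p = 0.0043 < α = 0.01, reject H₀.
There is sufficient evidence to reject the null hypothesis; the result is statistically significant at the 0.01 level.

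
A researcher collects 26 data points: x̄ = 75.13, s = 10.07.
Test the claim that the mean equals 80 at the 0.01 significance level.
One-sample t-test:
H₀: μ = 80
H₁: μ ≠ 80
df = n - 1 = 25
t = (x̄ - μ₀) / (s/√n) = (75.13 - 80) / (10.07/√26) = -2.466
p-value = 0.0209

Since p-value > α = 0.01, we fail to reject H₀.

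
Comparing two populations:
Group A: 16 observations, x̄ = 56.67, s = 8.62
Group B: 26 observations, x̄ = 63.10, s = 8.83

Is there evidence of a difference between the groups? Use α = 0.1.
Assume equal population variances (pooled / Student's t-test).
Student's two-sample t-test (equal variances):
H₀: μ₁ = μ₂
H₁: μ₁ ≠ μ₂
df = n₁ + n₂ - 2 = 40
Pooled variance s_p² = [(n₁-1)s₁² + (n₂-1)s₂²] / (n₁ + n₂ - 2) = [(15)(8.62²) + (25)(8.83²)] / 40 = 76.5947
SE = √(s_p²(1/n₁ + 1/n₂)) = √(76.5947 × (1/16 + 1/26)) = 2.7808
t = (x̄₁ - x̄₂) / SE = (56.67 - 63.10) / 2.7808 = -6.43 / 2.7808 = -2.312
p-value = 0.0260

Since p-value < α = 0.1, we reject H₀.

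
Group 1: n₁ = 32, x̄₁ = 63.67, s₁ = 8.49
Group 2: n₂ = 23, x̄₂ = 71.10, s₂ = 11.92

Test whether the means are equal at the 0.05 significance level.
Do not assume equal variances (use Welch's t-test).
Welch's two-sample t-test:
H₀: μ₁ = μ₂
H₁: μ₁ ≠ μ₂
s₁²/n₁ = 8.49²/32 = 2.2525,  s₂²/n₂ = 11.92²/23 = 6.1777
SE = √(s₁²/n₁ + s₂²/n₂) = √(2.2525 + 6.1777) = 2.9035
df (Welch-Satterthwaite) = (s₁²/n₁ + s₂²/n₂)² / [(s₁²/n₁)²/(n₁-1) + (s₂²/n₂)²/(n₂-1)] ≈ 37.44
t = (x̄₁ - x̄₂) / SE = (63.67 - 71.10) / 2.9035 = -7.43 / 2.9035 = -2.559
p-value = 0.0147

Since p-value < α = 0.05, we reject H₀.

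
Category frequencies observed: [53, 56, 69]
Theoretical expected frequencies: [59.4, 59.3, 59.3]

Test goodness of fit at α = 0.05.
Chi-square goodness of fit test:
H₀: observed counts match expected distribution
H₁: observed counts differ from expected distribution
df = k - 1 = 2
χ² = Σ(O - E)²/E
   = (53 - 59.4)²/59.4 + (56 - 59.3)²/59.3 + (69 - 59.3)²/59.3
   = 0.690 + 0.184 + 1.587
   = 2.46
p-value = 0.2923

Since p-value > α = 0.05, we fail to reject H₀.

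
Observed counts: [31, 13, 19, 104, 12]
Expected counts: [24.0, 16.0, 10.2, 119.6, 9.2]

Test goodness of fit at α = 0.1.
Chi-square goodness of fit test:
H₀: observed counts match expected distribution
H₁: observed counts differ from expected distribution
df = k - 1 = 4
χ² = Σ(O - E)²/E
   = (31 - 24.0)²/24.0 + (13 - 16.0)²/16.0 + (19 - 10.2)²/10.2 + (104 - 119.6)²/119.6 + (12 - 9.2)²/9.2
   = 2.042 + 0.562 + 7.592 + 2.035 + 0.852
   = 13.08
p-value = 0.0109

Since p-value < α = 0.1, we reject H₀.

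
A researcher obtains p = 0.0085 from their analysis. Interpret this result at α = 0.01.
Since p = 0.0085 < α = 0.01, reject H₀.
There is sufficient evidence to reject the null hypothesis; the result is statistically significant at the 0.01 level.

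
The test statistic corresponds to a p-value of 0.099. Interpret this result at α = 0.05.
Since p = 0.099 > α = 0.05, fail to reject H₀.
There is insufficient evidence to reject the null hypothesis; the result is not statistically significant at the 0.05 level.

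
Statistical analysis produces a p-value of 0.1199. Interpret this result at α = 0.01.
Since p = 0.1199 > α = 0.01, fail to reject H₀.
There is insufficient evidence to reject the null hypothesis; the result is not statistically significant at the 0.01 level.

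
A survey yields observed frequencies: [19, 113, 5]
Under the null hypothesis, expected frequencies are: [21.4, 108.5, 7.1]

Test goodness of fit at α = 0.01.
Chi-square goodness of fit test:
H₀: observed counts match expected distribution
H₁: observed counts differ from expected distribution
df = k - 1 = 2
χ² = Σ(O - E)²/E
   = (19 - 21.4)²/21.4 + (113 - 108.5)²/108.5 + (5 - 7.1)²/7.1
   = 0.269 + 0.187 + 0.621
   = 1.08
p-value = 0.5836

Since p-value > α = 0.01, we fail to reject H₀.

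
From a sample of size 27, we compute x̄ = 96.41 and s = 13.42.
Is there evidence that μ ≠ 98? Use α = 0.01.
One-sample t-test:
H₀: μ = 98
H₁: μ ≠ 98
df = n - 1 = 26
t = (x̄ - μ₀) / (s/√n) = (96.41 - 98) / (13.42/√27) = -0.616
p-value = 0.5435

Since p-value > α = 0.01, we fail to reject H₀.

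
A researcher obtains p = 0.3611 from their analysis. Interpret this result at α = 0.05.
Since p = 0.3611 > α = 0.05, fail to reject H₀.
There is insufficient evidence to reject the null hypothesis; the result is not statistically significant at the 0.05 level.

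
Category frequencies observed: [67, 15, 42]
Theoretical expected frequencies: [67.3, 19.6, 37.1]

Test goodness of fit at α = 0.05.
Chi-square goodness of fit test:
H₀: observed counts match expected distribution
H₁: observed counts differ from expected distribution
df = k - 1 = 2
χ² = Σ(O - E)²/E
   = (67 - 67.3)²/67.3 + (15 - 19.6)²/19.6 + (42 - 37.1)²/37.1
   = 0.001 + 1.080 + 0.647
   = 1.73
p-value = 0.4215

Since p-value > α = 0.05, we fail to reject H₀.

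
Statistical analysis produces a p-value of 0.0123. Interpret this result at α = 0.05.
Since p = 0.0123 < α = 0.05, reject H₀.
There is sufficient evidence to reject the null hypothesis; the result is statistically significant at the 0.05 level.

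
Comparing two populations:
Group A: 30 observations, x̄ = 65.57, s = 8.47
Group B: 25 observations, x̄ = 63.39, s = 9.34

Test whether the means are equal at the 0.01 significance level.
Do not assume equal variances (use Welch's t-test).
Welch's two-sample t-test:
H₀: μ₁ = μ₂
H₁: μ₁ ≠ μ₂
s₁²/n₁ = 8.47²/30 = 2.3914,  s₂²/n₂ = 9.34²/25 = 3.4894
SE = √(s₁²/n₁ + s₂²/n₂) = √(2.3914 + 3.4894) = 2.4250
df (Welch-Satterthwaite) = (s₁²/n₁ + s₂²/n₂)² / [(s₁²/n₁)²/(n₁-1) + (s₂²/n₂)²/(n₂-1)] ≈ 49.09
t = (x̄₁ - x̄₂) / SE = (65.57 - 63.39) / 2.4250 = 2.18 / 2.4250 = 0.899
p-value = 0.3731

Since p-value > α = 0.01, we fail to reject H₀.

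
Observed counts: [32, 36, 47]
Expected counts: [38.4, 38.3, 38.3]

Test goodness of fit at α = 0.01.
Chi-square goodness of fit test:
H₀: observed counts match expected distribution
H₁: observed counts differ from expected distribution
df = k - 1 = 2
χ² = Σ(O - E)²/E
   = (32 - 38.4)²/38.4 + (36 - 38.3)²/38.3 + (47 - 38.3)²/38.3
   = 1.067 + 0.138 + 1.976
   = 3.18
p-value = 0.2038

Since p-value > α = 0.01, we fail to reject H₀.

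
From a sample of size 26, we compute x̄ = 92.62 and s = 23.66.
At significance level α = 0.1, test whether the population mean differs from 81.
One-sample t-test:
H₀: μ = 81
H₁: μ ≠ 81
df = n - 1 = 25
t = (x̄ - μ₀) / (s/√n) = (92.62 - 81) / (23.66/√26) = 2.504
p-value = 0.0192

Since p-value < α = 0.1, we reject H₀.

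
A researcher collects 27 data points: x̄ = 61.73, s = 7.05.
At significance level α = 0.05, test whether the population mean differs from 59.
One-sample t-test:
H₀: μ = 59
H₁: μ ≠ 59
df = n - 1 = 26
t = (x̄ - μ₀) / (s/√n) = (61.73 - 59) / (7.05/√27) = 2.012
p-value = 0.0547

Since p-value > α = 0.05, we fail to reject H₀.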